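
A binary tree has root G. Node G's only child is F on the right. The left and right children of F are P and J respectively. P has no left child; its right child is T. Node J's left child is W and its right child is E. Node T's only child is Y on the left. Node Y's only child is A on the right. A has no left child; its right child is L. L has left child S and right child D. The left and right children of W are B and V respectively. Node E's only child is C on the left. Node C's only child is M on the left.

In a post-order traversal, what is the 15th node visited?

F

Post-order visits the left subtree, then the right subtree, then the node.
At G: no left child.
At G: go right to F.
  At F: go left to P.
    At P: no left child.
    At P: go right to T.
      At T: go left to Y.
        At Y: no left child.
        At Y: go right to A.
          At A: no left child.
          At A: go right to L.
            At L: go left to S.
              S is a leaf — visit S.
            At L: go right to D.
              D is a leaf — visit D.
            Visit L.
          Visit A.
        Visit Y.
      At T: no right child.
      Visit T.
    Visit P.
  At F: go right to J.
    At J: go left to W.
      At W: go left to B.
        B is a leaf — visit B.
      At W: go right to V.
        V is a leaf — visit V.
      Visit W.
    At J: go right to E.
      At E: go left to C.
        At C: go left to M.
          M is a leaf — visit M.
        At C: no right child.
        Visit C.
      At E: no right child.
      Visit E.
    Visit J.
  Visit F.
Visit G.
Full post-order sequence: S, D, L, A, Y, T, P, B, V, W, M, C, E, J, F, G.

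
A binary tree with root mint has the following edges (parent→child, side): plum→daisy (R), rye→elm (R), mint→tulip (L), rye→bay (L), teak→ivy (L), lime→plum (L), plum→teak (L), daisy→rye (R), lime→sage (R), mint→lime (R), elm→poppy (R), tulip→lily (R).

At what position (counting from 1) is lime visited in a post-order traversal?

Post-order visits the left subtree, then the right subtree, then the node.
At mint: go left to tulip.
  At tulip: no left child.
  At tulip: go right to lily.
    lily is a leaf — visit lily.
  Visit tulip.
At mint: go right to lime.
  At lime: go left to plum.
    At plum: go left to teak.
      At teak: go left to ivy.
        ivy is a leaf — visit ivy.
      At teak: no right child.
      Visit teak.
    At plum: go right to daisy.
      At daisy: no left child.
      At daisy: go right to rye.
        At rye: go left to bay.
          bay is a leaf — visit bay.
        At rye: go right to elm.
          At elm: no left child.
          At elm: go right to poppy.
            poppy is a leaf — visit poppy.
          Visit elm.
        Visit rye.
      Visit daisy.
    Visit plum.
  At lime: go right to sage.
    sage is a leaf — visit sage.
  Visit lime.
Visit mint.
Full post-order sequence: lily, tulip, ivy, teak, bay, poppy, elm, rye, daisy, plum, sage, lime, mint.

12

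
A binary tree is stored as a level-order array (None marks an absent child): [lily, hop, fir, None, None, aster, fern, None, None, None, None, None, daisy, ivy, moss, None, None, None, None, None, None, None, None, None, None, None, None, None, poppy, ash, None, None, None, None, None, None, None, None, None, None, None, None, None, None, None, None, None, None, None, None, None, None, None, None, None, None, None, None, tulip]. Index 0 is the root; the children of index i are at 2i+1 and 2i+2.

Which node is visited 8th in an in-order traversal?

In-order visits the left subtree, then the node, then the right subtree.
At lily: go left to hop.
  hop is a leaf — visit hop.
Visit lily.
At lily: go right to fir.
  At fir: go left to aster.
    At aster: no left child.
    Visit aster.
    At aster: go right to daisy.
      daisy is a leaf — visit daisy.
  Visit fir.
  At fir: go right to fern.
    At fern: go left to ivy.
      At ivy: no left child.
      Visit ivy.
      At ivy: go right to poppy.
        At poppy: no left child.
        Visit poppy.
        At poppy: go right to tulip.
          tulip is a leaf — visit tulip.
    Visit fern.
    At fern: go right to moss.
      At moss: go left to ash.
        ash is a leaf — visit ash.
      Visit moss.
      At moss: no right child.
Full in-order sequence: hop, lily, aster, daisy, fir, ivy, poppy, tulip, fern, ash, moss.

tulip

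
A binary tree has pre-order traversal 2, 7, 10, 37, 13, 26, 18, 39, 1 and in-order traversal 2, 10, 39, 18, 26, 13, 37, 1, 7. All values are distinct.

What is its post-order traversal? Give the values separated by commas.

39, 18, 26, 13, 1, 37, 10, 7, 2

The first element of pre-order is the root; it splits in-order into left and right subtrees.
Root 2: left subtree has 0 nodes { }, right has 8 {10, 39, 18, 26, 13, 37, 1, 7}.
  Root 7: left subtree has 7 nodes {10, 39, 18, 26, 13, 37, 1}, right has 0 { }.
    Root 10: left subtree has 0 nodes { }, right has 6 {39, 18, 26, 13, 37, 1}.
      Root 37: left subtree has 4 nodes {39, 18, 26, 13}, right has 1 {1}.
        Root 13: left subtree has 3 nodes {39, 18, 26}, right has 0 { }.
          Root 26: left subtree has 2 nodes {39, 18}, right has 0 { }.
            Root 18: left subtree has 1 node {39}, right has 0 { }.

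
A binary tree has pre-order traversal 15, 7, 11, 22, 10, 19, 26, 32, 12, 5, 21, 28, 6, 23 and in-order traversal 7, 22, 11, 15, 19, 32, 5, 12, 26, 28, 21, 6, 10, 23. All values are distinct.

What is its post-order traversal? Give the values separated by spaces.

22 11 7 5 12 32 28 6 21 26 19 23 10 15

The first element of pre-order is the root; it splits in-order into left and right subtrees.
Root 15: left subtree has 3 nodes {7, 22, 11}, right has 10 {19, 32, 5, 12, 26, 28, 21, 6, 10, 23}.
  Root 7: left subtree has 0 nodes { }, right has 2 {22, 11}.
    Root 11: left subtree has 1 node {22}, right has 0 { }.
  Root 10: left subtree has 8 nodes {19, 32, 5, 12, 26, 28, 21, 6}, right has 1 {23}.
    Root 19: left subtree has 0 nodes { }, right has 7 {32, 5, 12, 26, 28, 21, 6}.
      Root 26: left subtree has 3 nodes {32, 5, 12}, right has 3 {28, 21, 6}.
        Root 32: left subtree has 0 nodes { }, right has 2 {5, 12}.
          Root 12: left subtree has 1 node {5}, right has 0 { }.
        Root 21: left subtree has 1 node {28}, right has 1 {6}.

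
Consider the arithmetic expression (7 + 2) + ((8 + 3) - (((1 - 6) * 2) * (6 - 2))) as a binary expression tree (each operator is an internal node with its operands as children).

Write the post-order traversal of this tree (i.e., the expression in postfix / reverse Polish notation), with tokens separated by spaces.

Post-order on an expression tree gives postfix notation: for each operator, emit left operand, right operand, then the operator.

7 2 + 8 3 + 1 6 - 2 * 6 2 - * - +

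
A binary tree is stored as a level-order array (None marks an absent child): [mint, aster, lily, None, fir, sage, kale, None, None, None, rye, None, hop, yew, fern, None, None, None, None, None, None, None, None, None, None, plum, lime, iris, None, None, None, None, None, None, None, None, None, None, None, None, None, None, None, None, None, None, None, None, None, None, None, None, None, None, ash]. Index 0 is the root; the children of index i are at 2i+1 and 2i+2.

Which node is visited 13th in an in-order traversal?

In-order visits the left subtree, then the node, then the right subtree.
At mint: go left to aster.
  At aster: no left child.
  Visit aster.
  At aster: go right to fir.
    At fir: no left child.
    Visit fir.
    At fir: go right to rye.
      rye is a leaf — visit rye.
Visit mint.
At mint: go right to lily.
  At lily: go left to sage.
    At sage: no left child.
    Visit sage.
    At sage: go right to hop.
      At hop: go left to plum.
        plum is a leaf — visit plum.
      Visit hop.
      At hop: go right to lime.
        At lime: no left child.
        Visit lime.
        At lime: go right to ash.
          ash is a leaf — visit ash.
  Visit lily.
  At lily: go right to kale.
    At kale: go left to yew.
      At yew: go left to iris.
        iris is a leaf — visit iris.
      Visit yew.
      At yew: no right child.
    Visit kale.
    At kale: go right to fern.
      fern is a leaf — visit fern.
Full in-order sequence: aster, fir, rye, mint, sage, plum, hop, lime, ash, lily, iris, yew, kale, fern.

kale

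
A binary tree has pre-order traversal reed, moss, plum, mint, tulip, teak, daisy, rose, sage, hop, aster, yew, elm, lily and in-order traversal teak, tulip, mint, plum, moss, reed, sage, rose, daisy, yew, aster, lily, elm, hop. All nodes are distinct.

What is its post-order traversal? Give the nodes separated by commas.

The first element of pre-order is the root; it splits in-order into left and right subtrees.
Root reed: left subtree has 5 nodes {teak, tulip, mint, plum, moss}, right has 8 {sage, rose, daisy, yew, aster, lily, elm, hop}.
  Root moss: left subtree has 4 nodes {teak, tulip, mint, plum}, right has 0 { }.
    Root plum: left subtree has 3 nodes {teak, tulip, mint}, right has 0 { }.
      Root mint: left subtree has 2 nodes {teak, tulip}, right has 0 { }.
        Root tulip: left subtree has 1 node {teak}, right has 0 { }.
  Root daisy: left subtree has 2 nodes {sage, rose}, right has 5 {yew, aster, lily, elm, hop}.
    Root rose: left subtree has 1 node {sage}, right has 0 { }.
    Root hop: left subtree has 4 nodes {yew, aster, lily, elm}, right has 0 { }.
      Root aster: left subtree has 1 node {yew}, right has 2 {lily, elm}.
        Root elm: left subtree has 1 node {lily}, right has 0 { }.

teak, tulip, mint, plum, moss, sage, rose, yew, lily, elm, aster, hop, daisy, reed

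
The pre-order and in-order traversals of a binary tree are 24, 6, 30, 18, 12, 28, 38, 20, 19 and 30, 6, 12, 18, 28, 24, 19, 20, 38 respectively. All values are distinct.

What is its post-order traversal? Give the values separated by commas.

The first element of pre-order is the root; it splits in-order into left and right subtrees.
Root 24: left subtree has 5 nodes {30, 6, 12, 18, 28}, right has 3 {19, 20, 38}.
  Root 6: left subtree has 1 node {30}, right has 3 {12, 18, 28}.
    Root 18: left subtree has 1 node {12}, right has 1 {28}.
  Root 38: left subtree has 2 nodes {19, 20}, right has 0 { }.
    Root 20: left subtree has 1 node {19}, right has 0 { }.

30, 12, 28, 18, 6, 19, 20, 38, 24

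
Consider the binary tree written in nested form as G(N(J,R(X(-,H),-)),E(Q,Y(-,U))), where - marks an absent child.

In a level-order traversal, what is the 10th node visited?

Level-order visits nodes level by level from the root, left to right within each level.
Level 0: G
Level 1: N, E
Level 2: J, R, Q, Y
Level 3: X, U
Level 4: H
Full level-order sequence: G, N, E, J, R, Q, Y, X, U, H.

H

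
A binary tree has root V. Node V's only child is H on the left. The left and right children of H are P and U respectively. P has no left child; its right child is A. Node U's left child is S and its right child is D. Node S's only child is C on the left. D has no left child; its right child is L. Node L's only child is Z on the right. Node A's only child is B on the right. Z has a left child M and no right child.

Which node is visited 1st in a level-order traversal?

V

Level-order visits nodes level by level from the root, left to right within each level.
Level 0: V
Level 1: H
Level 2: P, U
Level 3: A, S, D
Level 4: B, C, L
Level 5: Z
Level 6: M
Full level-order sequence: V, H, P, U, A, S, D, B, C, L, Z, M.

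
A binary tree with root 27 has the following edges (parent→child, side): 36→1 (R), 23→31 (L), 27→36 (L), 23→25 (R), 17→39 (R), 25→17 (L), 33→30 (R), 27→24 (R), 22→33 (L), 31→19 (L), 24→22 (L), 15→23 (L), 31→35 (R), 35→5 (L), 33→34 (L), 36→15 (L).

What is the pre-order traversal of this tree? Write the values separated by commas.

27, 36, 15, 23, 31, 19, 35, 5, 25, 17, 39, 1, 24, 22, 33, 34, 30

Pre-order visits the node, then its left subtree, then its right subtree.
Visit 27.
At 27: go left to 36.
  Visit 36.
  At 36: go left to 15.
    Visit 15.
    At 15: go left to 23.
      Visit 23.
      At 23: go left to 31.
        Visit 31.
        At 31: go left to 19.
          19 is a leaf — visit 19.
        At 31: go right to 35.
          Visit 35.
          At 35: go left to 5.
            5 is a leaf — visit 5.
          At 35: no right child.
      At 23: go right to 25.
        Visit 25.
        At 25: go left to 17.
          Visit 17.
          At 17: no left child.
          At 17: go right to 39.
            39 is a leaf — visit 39.
        At 25: no right child.
    At 15: no right child.
  At 36: go right to 1.
    1 is a leaf — visit 1.
At 27: go right to 24.
  Visit 24.
  At 24: go left to 22.
    Visit 22.
    At 22: go left to 33.
      Visit 33.
      At 33: go left to 34.
        34 is a leaf — visit 34.
      At 33: go right to 30.
        30 is a leaf — visit 30.
    At 22: no right child.
  At 24: no right child.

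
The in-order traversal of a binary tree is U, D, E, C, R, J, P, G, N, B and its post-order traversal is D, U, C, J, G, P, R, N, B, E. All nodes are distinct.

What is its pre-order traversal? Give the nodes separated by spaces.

The last element of post-order is the root; it splits in-order into left and right subtrees.
Root E: left subtree has 2 nodes {U, D}, right has 7 {C, R, J, P, G, N, B}.
  Root U: left subtree has 0 nodes { }, right has 1 {D}.
  Root B: left subtree has 6 nodes {C, R, J, P, G, N}, right has 0 { }.
    Root N: left subtree has 5 nodes {C, R, J, P, G}, right has 0 { }.
      Root R: left subtree has 1 node {C}, right has 3 {J, P, G}.
        Root P: left subtree has 1 node {J}, right has 1 {G}.

E U D B N R C P J G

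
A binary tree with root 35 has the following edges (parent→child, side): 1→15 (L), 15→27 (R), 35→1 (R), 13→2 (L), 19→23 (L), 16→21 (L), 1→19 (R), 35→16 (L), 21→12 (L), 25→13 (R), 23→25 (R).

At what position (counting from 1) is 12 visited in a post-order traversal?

Post-order visits the left subtree, then the right subtree, then the node.
At 35: go left to 16.
  At 16: go left to 21.
    At 21: go left to 12.
      12 is a leaf — visit 12.
    At 21: no right child.
    Visit 21.
  At 16: no right child.
  Visit 16.
At 35: go right to 1.
  At 1: go left to 15.
    At 15: no left child.
    At 15: go right to 27.
      27 is a leaf — visit 27.
    Visit 15.
  At 1: go right to 19.
    At 19: go left to 23.
      At 23: no left child.
      At 23: go right to 25.
        At 25: no left child.
        At 25: go right to 13.
          At 13: go left to 2.
            2 is a leaf — visit 2.
          At 13: no right child.
          Visit 13.
        Visit 25.
      Visit 23.
    At 19: no right child.
    Visit 19.
  Visit 1.
Visit 35.
Full post-order sequence: 12, 21, 16, 27, 15, 2, 13, 25, 23, 19, 1, 35.

1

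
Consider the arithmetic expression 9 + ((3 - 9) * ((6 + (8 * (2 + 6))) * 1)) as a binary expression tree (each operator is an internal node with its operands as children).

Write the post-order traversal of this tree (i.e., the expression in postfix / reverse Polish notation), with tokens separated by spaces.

9 3 9 - 6 8 2 6 + * + 1 * * +

Post-order on an expression tree gives postfix notation: for each operator, emit left operand, right operand, then the operator.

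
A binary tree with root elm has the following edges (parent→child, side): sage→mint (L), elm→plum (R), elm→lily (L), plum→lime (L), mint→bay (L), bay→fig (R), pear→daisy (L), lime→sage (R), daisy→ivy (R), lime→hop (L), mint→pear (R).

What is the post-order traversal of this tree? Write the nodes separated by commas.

Post-order visits the left subtree, then the right subtree, then the node.
At elm: go left to lily.
  lily is a leaf — visit lily.
At elm: go right to plum.
  At plum: go left to lime.
    At lime: go left to hop.
      hop is a leaf — visit hop.
    At lime: go right to sage.
      At sage: go left to mint.
        At mint: go left to bay.
          At bay: no left child.
          At bay: go right to fig.
            fig is a leaf — visit fig.
          Visit bay.
        At mint: go right to pear.
          At pear: go left to daisy.
            At daisy: no left child.
            At daisy: go right to ivy.
              ivy is a leaf — visit ivy.
            Visit daisy.
          At pear: no right child.
          Visit pear.
        Visit mint.
      At sage: no right child.
      Visit sage.
    Visit lime.
  At plum: no right child.
  Visit plum.
Visit elm.

lily, hop, fig, bay, ivy, daisy, pear, mint, sage, lime, plum, elm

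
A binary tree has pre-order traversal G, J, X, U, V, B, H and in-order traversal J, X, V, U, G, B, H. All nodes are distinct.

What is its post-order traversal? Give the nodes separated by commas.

V, U, X, J, H, B, G

The first element of pre-order is the root; it splits in-order into left and right subtrees.
Root G: left subtree has 4 nodes {J, X, V, U}, right has 2 {B, H}.
  Root J: left subtree has 0 nodes { }, right has 3 {X, V, U}.
    Root X: left subtree has 0 nodes { }, right has 2 {V, U}.
      Root U: left subtree has 1 node {V}, right has 0 { }.
  Root B: left subtree has 0 nodes { }, right has 1 {H}.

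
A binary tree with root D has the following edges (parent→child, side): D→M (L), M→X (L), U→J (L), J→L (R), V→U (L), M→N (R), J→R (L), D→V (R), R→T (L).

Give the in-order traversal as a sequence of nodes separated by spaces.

X M N D T R J L U V

In-order visits the left subtree, then the node, then the right subtree.
At D: go left to M.
  At M: go left to X.
    X is a leaf — visit X.
  Visit M.
  At M: go right to N.
    N is a leaf — visit N.
Visit D.
At D: go right to V.
  At V: go left to U.
    At U: go left to J.
      At J: go left to R.
        At R: go left to T.
          T is a leaf — visit T.
        Visit R.
        At R: no right child.
      Visit J.
      At J: go right to L.
        L is a leaf — visit L.
    Visit U.
    At U: no right child.
  Visit V.
  At V: no right child.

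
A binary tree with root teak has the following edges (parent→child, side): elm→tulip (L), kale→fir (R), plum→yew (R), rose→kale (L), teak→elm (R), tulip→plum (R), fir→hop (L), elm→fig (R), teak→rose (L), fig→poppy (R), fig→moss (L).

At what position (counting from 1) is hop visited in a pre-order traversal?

Pre-order visits the node, then its left subtree, then its right subtree.
Visit teak.
At teak: go left to rose.
  Visit rose.
  At rose: go left to kale.
    Visit kale.
    At kale: no left child.
    At kale: go right to fir.
      Visit fir.
      At fir: go left to hop.
        hop is a leaf — visit hop.
      At fir: no right child.
  At rose: no right child.
At teak: go right to elm.
  Visit elm.
  At elm: go left to tulip.
    Visit tulip.
    At tulip: no left child.
    At tulip: go right to plum.
      Visit plum.
      At plum: no left child.
      At plum: go right to yew.
        yew is a leaf — visit yew.
  At elm: go right to fig.
    Visit fig.
    At fig: go left to moss.
      moss is a leaf — visit moss.
    At fig: go right to poppy.
      poppy is a leaf — visit poppy.
Full pre-order sequence: teak, rose, kale, fir, hop, elm, tulip, plum, yew, fig, moss, poppy.

5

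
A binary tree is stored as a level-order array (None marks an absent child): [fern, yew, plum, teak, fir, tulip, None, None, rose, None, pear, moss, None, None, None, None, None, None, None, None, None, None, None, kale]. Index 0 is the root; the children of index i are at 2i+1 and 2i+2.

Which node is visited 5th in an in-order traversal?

In-order visits the left subtree, then the node, then the right subtree.
At fern: go left to yew.
  At yew: go left to teak.
    At teak: no left child.
    Visit teak.
    At teak: go right to rose.
      rose is a leaf — visit rose.
  Visit yew.
  At yew: go right to fir.
    At fir: no left child.
    Visit fir.
    At fir: go right to pear.
      pear is a leaf — visit pear.
Visit fern.
At fern: go right to plum.
  At plum: go left to tulip.
    At tulip: go left to moss.
      At moss: go left to kale.
        kale is a leaf — visit kale.
      Visit moss.
      At moss: no right child.
    Visit tulip.
    At tulip: no right child.
  Visit plum.
  At plum: no right child.
Full in-order sequence: teak, rose, yew, fir, pear, fern, kale, moss, tulip, plum.

pear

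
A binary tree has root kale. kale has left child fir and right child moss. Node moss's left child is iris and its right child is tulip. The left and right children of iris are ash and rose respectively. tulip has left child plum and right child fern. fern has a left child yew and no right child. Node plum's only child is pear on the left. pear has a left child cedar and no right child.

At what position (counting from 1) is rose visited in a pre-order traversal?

Pre-order visits the node, then its left subtree, then its right subtree.
Visit kale.
At kale: go left to fir.
  fir is a leaf — visit fir.
At kale: go right to moss.
  Visit moss.
  At moss: go left to iris.
    Visit iris.
    At iris: go left to ash.
      ash is a leaf — visit ash.
    At iris: go right to rose.
      rose is a leaf — visit rose.
  At moss: go right to tulip.
    Visit tulip.
    At tulip: go left to plum.
      Visit plum.
      At plum: go left to pear.
        Visit pear.
        At pear: go left to cedar.
          cedar is a leaf — visit cedar.
        At pear: no right child.
      At plum: no right child.
    At tulip: go right to fern.
      Visit fern.
      At fern: go left to yew.
        yew is a leaf — visit yew.
      At fern: no right child.
Full pre-order sequence: kale, fir, moss, iris, ash, rose, tulip, plum, pear, cedar, fern, yew.

6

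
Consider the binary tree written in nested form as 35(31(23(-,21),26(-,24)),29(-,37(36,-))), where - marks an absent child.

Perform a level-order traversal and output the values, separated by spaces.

35 31 29 23 26 37 21 24 36

Level-order visits nodes level by level from the root, left to right within each level.
Level 0: 35
Level 1: 31, 29
Level 2: 23, 26, 37
Level 3: 21, 24, 36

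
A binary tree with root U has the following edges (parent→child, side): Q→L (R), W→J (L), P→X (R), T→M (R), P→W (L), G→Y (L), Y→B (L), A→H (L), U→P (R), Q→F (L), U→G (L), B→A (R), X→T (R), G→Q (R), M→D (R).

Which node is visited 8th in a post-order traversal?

Post-order visits the left subtree, then the right subtree, then the node.
At U: go left to G.
  At G: go left to Y.
    At Y: go left to B.
      At B: no left child.
      At B: go right to A.
        At A: go left to H.
          H is a leaf — visit H.
        At A: no right child.
        Visit A.
      Visit B.
    At Y: no right child.
    Visit Y.
  At G: go right to Q.
    At Q: go left to F.
      F is a leaf — visit F.
    At Q: go right to L.
      L is a leaf — visit L.
    Visit Q.
  Visit G.
At U: go right to P.
  At P: go left to W.
    At W: go left to J.
      J is a leaf — visit J.
    At W: no right child.
    Visit W.
  At P: go right to X.
    At X: no left child.
    At X: go right to T.
      At T: no left child.
      At T: go right to M.
        At M: no left child.
        At M: go right to D.
          D is a leaf — visit D.
        Visit M.
      Visit T.
    Visit X.
  Visit P.
Visit U.
Full post-order sequence: H, A, B, Y, F, L, Q, G, J, W, D, M, T, X, P, U.

G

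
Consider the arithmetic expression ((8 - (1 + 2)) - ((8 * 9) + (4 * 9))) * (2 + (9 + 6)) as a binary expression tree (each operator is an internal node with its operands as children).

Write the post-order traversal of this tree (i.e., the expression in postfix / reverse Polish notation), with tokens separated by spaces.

8 1 2 + - 8 9 * 4 9 * + - 2 9 6 + + *

Post-order on an expression tree gives postfix notation: for each operator, emit left operand, right operand, then the operator.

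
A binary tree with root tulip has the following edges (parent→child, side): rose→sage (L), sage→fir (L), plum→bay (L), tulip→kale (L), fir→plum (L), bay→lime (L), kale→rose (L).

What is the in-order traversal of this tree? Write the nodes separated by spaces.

In-order visits the left subtree, then the node, then the right subtree.
At tulip: go left to kale.
  At kale: go left to rose.
    At rose: go left to sage.
      At sage: go left to fir.
        At fir: go left to plum.
          At plum: go left to bay.
            At bay: go left to lime.
              lime is a leaf — visit lime.
            Visit bay.
            At bay: no right child.
          Visit plum.
          At plum: no right child.
        Visit fir.
        At fir: no right child.
      Visit sage.
      At sage: no right child.
    Visit rose.
    At rose: no right child.
  Visit kale.
  At kale: no right child.
Visit tulip.
At tulip: no right child.

lime bay plum fir sage rose kale tulip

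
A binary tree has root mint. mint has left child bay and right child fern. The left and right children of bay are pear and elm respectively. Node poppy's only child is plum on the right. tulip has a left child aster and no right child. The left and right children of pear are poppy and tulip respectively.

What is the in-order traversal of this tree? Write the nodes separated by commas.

In-order visits the left subtree, then the node, then the right subtree.
At mint: go left to bay.
  At bay: go left to pear.
    At pear: go left to poppy.
      At poppy: no left child.
      Visit poppy.
      At poppy: go right to plum.
        plum is a leaf — visit plum.
    Visit pear.
    At pear: go right to tulip.
      At tulip: go left to aster.
        aster is a leaf — visit aster.
      Visit tulip.
      At tulip: no right child.
  Visit bay.
  At bay: go right to elm.
    elm is a leaf — visit elm.
Visit mint.
At mint: go right to fern.
  fern is a leaf — visit fern.

poppy, plum, pear, aster, tulip, bay, elm, mint, fern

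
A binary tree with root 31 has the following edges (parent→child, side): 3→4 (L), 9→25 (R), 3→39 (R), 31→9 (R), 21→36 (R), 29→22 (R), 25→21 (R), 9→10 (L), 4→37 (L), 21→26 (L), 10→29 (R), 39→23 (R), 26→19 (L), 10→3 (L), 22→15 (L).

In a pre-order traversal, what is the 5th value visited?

Pre-order visits the node, then its left subtree, then its right subtree.
Visit 31.
At 31: no left child.
At 31: go right to 9.
  Visit 9.
  At 9: go left to 10.
    Visit 10.
    At 10: go left to 3.
      Visit 3.
      At 3: go left to 4.
        Visit 4.
        At 4: go left to 37.
          37 is a leaf — visit 37.
        At 4: no right child.
      At 3: go right to 39.
        Visit 39.
        At 39: no left child.
        At 39: go right to 23.
          23 is a leaf — visit 23.
    At 10: go right to 29.
      Visit 29.
      At 29: no left child.
      At 29: go right to 22.
        Visit 22.
        At 22: go left to 15.
          15 is a leaf — visit 15.
        At 22: no right child.
  At 9: go right to 25.
    Visit 25.
    At 25: no left child.
    At 25: go right to 21.
      Visit 21.
      At 21: go left to 26.
        Visit 26.
        At 26: go left to 19.
          19 is a leaf — visit 19.
        At 26: no right child.
      At 21: go right to 36.
        36 is a leaf — visit 36.
Full pre-order sequence: 31, 9, 10, 3, 4, 37, 39, 23, 29, 22, 15, 25, 21, 26, 19, 36.

4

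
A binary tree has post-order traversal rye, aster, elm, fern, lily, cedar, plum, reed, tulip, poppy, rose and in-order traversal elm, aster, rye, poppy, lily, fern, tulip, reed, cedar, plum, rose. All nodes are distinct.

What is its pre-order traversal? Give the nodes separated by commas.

The last element of post-order is the root; it splits in-order into left and right subtrees.
Root rose: left subtree has 10 nodes {elm, aster, rye, poppy, lily, fern, tulip, reed, cedar, plum}, right has 0 { }.
  Root poppy: left subtree has 3 nodes {elm, aster, rye}, right has 6 {lily, fern, tulip, reed, cedar, plum}.
    Root elm: left subtree has 0 nodes { }, right has 2 {aster, rye}.
      Root aster: left subtree has 0 nodes { }, right has 1 {rye}.
    Root tulip: left subtree has 2 nodes {lily, fern}, right has 3 {reed, cedar, plum}.
      Root lily: left subtree has 0 nodes { }, right has 1 {fern}.
      Root reed: left subtree has 0 nodes { }, right has 2 {cedar, plum}.
        Root plum: left subtree has 1 node {cedar}, right has 0 { }.

rose, poppy, elm, aster, rye, tulip, lily, fern, reed, plum, cedar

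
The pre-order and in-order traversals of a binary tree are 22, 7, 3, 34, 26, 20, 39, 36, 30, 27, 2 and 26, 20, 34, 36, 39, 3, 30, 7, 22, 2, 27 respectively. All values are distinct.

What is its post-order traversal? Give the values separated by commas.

20, 26, 36, 39, 34, 30, 3, 7, 2, 27, 22

The first element of pre-order is the root; it splits in-order into left and right subtrees.
Root 22: left subtree has 8 nodes {26, 20, 34, 36, 39, 3, 30, 7}, right has 2 {2, 27}.
  Root 7: left subtree has 7 nodes {26, 20, 34, 36, 39, 3, 30}, right has 0 { }.
    Root 3: left subtree has 5 nodes {26, 20, 34, 36, 39}, right has 1 {30}.
      Root 34: left subtree has 2 nodes {26, 20}, right has 2 {36, 39}.
        Root 26: left subtree has 0 nodes { }, right has 1 {20}.
        Root 39: left subtree has 1 node {36}, right has 0 { }.
  Root 27: left subtree has 1 node {2}, right has 0 { }.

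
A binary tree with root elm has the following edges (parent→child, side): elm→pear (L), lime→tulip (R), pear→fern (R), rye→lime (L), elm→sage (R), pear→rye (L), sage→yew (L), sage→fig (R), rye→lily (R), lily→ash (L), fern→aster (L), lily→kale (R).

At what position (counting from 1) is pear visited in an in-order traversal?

7

In-order visits the left subtree, then the node, then the right subtree.
At elm: go left to pear.
  At pear: go left to rye.
    At rye: go left to lime.
      At lime: no left child.
      Visit lime.
      At lime: go right to tulip.
        tulip is a leaf — visit tulip.
    Visit rye.
    At rye: go right to lily.
      At lily: go left to ash.
        ash is a leaf — visit ash.
      Visit lily.
      At lily: go right to kale.
        kale is a leaf — visit kale.
  Visit pear.
  At pear: go right to fern.
    At fern: go left to aster.
      aster is a leaf — visit aster.
    Visit fern.
    At fern: no right child.
Visit elm.
At elm: go right to sage.
  At sage: go left to yew.
    yew is a leaf — visit yew.
  Visit sage.
  At sage: go right to fig.
    fig is a leaf — visit fig.
Full in-order sequence: lime, tulip, rye, ash, lily, kale, pear, aster, fern, elm, yew, sage, fig.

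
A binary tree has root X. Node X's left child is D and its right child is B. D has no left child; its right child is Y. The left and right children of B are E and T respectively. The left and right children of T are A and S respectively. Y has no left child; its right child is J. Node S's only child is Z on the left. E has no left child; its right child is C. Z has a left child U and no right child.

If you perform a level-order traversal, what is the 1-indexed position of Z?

Level-order visits nodes level by level from the root, left to right within each level.
Level 0: X
Level 1: D, B
Level 2: Y, E, T
Level 3: J, C, A, S
Level 4: Z
Level 5: U
Full level-order sequence: X, D, B, Y, E, T, J, C, A, S, Z, U.

11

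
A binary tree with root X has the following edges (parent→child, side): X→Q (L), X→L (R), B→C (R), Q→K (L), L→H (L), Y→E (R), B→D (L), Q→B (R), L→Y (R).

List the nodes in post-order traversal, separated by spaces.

Post-order visits the left subtree, then the right subtree, then the node.
At X: go left to Q.
  At Q: go left to K.
    K is a leaf — visit K.
  At Q: go right to B.
    At B: go left to D.
      D is a leaf — visit D.
    At B: go right to C.
      C is a leaf — visit C.
    Visit B.
  Visit Q.
At X: go right to L.
  At L: go left to H.
    H is a leaf — visit H.
  At L: go right to Y.
    At Y: no left child.
    At Y: go right to E.
      E is a leaf — visit E.
    Visit Y.
  Visit L.
Visit X.

K D C B Q H E Y L X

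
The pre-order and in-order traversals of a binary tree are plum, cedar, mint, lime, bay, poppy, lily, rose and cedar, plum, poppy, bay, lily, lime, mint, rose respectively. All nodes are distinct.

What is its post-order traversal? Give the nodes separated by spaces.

The first element of pre-order is the root; it splits in-order into left and right subtrees.
Root plum: left subtree has 1 node {cedar}, right has 6 {poppy, bay, lily, lime, mint, rose}.
  Root mint: left subtree has 4 nodes {poppy, bay, lily, lime}, right has 1 {rose}.
    Root lime: left subtree has 3 nodes {poppy, bay, lily}, right has 0 { }.
      Root bay: left subtree has 1 node {poppy}, right has 1 {lily}.

cedar poppy lily bay lime rose mint plum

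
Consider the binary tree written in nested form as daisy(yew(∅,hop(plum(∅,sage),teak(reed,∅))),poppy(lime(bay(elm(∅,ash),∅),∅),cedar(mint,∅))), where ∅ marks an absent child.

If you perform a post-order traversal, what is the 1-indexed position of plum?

Post-order visits the left subtree, then the right subtree, then the node.
At daisy: go left to yew.
  At yew: no left child.
  At yew: go right to hop.
    At hop: go left to plum.
      At plum: no left child.
      At plum: go right to sage.
        sage is a leaf — visit sage.
      Visit plum.
    At hop: go right to teak.
      At teak: go left to reed.
        reed is a leaf — visit reed.
      At teak: no right child.
      Visit teak.
    Visit hop.
  Visit yew.
At daisy: go right to poppy.
  At poppy: go left to lime.
    At lime: go left to bay.
      At bay: go left to elm.
        At elm: no left child.
        At elm: go right to ash.
          ash is a leaf — visit ash.
        Visit elm.
      At bay: no right child.
      Visit bay.
    At lime: no right child.
    Visit lime.
  At poppy: go right to cedar.
    At cedar: go left to mint.
      mint is a leaf — visit mint.
    At cedar: no right child.
    Visit cedar.
  Visit poppy.
Visit daisy.
Full post-order sequence: sage, plum, reed, teak, hop, yew, ash, elm, bay, lime, mint, cedar, poppy, daisy.

2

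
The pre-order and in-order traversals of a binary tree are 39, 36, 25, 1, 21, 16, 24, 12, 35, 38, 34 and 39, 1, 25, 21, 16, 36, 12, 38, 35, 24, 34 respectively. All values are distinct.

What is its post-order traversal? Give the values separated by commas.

1, 16, 21, 25, 38, 35, 12, 34, 24, 36, 39

The first element of pre-order is the root; it splits in-order into left and right subtrees.
Root 39: left subtree has 0 nodes { }, right has 10 {1, 25, 21, 16, 36, 12, 38, 35, 24, 34}.
  Root 36: left subtree has 4 nodes {1, 25, 21, 16}, right has 5 {12, 38, 35, 24, 34}.
    Root 25: left subtree has 1 node {1}, right has 2 {21, 16}.
      Root 21: left subtree has 0 nodes { }, right has 1 {16}.
    Root 24: left subtree has 3 nodes {12, 38, 35}, right has 1 {34}.
      Root 12: left subtree has 0 nodes { }, right has 2 {38, 35}.
        Root 35: left subtree has 1 node {38}, right has 0 { }.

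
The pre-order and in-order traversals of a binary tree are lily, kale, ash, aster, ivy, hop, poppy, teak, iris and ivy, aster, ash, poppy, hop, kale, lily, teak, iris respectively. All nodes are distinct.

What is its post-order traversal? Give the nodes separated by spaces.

The first element of pre-order is the root; it splits in-order into left and right subtrees.
Root lily: left subtree has 6 nodes {ivy, aster, ash, poppy, hop, kale}, right has 2 {teak, iris}.
  Root kale: left subtree has 5 nodes {ivy, aster, ash, poppy, hop}, right has 0 { }.
    Root ash: left subtree has 2 nodes {ivy, aster}, right has 2 {poppy, hop}.
      Root aster: left subtree has 1 node {ivy}, right has 0 { }.
      Root hop: left subtree has 1 node {poppy}, right has 0 { }.
  Root teak: left subtree has 0 nodes { }, right has 1 {iris}.

ivy aster poppy hop ash kale iris teak lily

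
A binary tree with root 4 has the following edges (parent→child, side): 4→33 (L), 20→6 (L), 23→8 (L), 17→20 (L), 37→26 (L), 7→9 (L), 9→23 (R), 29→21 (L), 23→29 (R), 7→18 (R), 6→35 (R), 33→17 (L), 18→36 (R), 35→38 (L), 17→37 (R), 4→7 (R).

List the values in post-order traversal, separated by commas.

38, 35, 6, 20, 26, 37, 17, 33, 8, 21, 29, 23, 9, 36, 18, 7, 4

Post-order visits the left subtree, then the right subtree, then the node.
At 4: go left to 33.
  At 33: go left to 17.
    At 17: go left to 20.
      At 20: go left to 6.
        At 6: no left child.
        At 6: go right to 35.
          At 35: go left to 38.
            38 is a leaf — visit 38.
          At 35: no right child.
          Visit 35.
        Visit 6.
      At 20: no right child.
      Visit 20.
    At 17: go right to 37.
      At 37: go left to 26.
        26 is a leaf — visit 26.
      At 37: no right child.
      Visit 37.
    Visit 17.
  At 33: no right child.
  Visit 33.
At 4: go right to 7.
  At 7: go left to 9.
    At 9: no left child.
    At 9: go right to 23.
      At 23: go left to 8.
        8 is a leaf — visit 8.
      At 23: go right to 29.
        At 29: go left to 21.
          21 is a leaf — visit 21.
        At 29: no right child.
        Visit 29.
      Visit 23.
    Visit 9.
  At 7: go right to 18.
    At 18: no left child.
    At 18: go right to 36.
      36 is a leaf — visit 36.
    Visit 18.
  Visit 7.
Visit 4.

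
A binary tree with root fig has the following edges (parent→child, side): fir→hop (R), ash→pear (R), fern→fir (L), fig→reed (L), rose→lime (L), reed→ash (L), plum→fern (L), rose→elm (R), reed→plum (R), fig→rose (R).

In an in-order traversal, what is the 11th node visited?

In-order visits the left subtree, then the node, then the right subtree.
At fig: go left to reed.
  At reed: go left to ash.
    At ash: no left child.
    Visit ash.
    At ash: go right to pear.
      pear is a leaf — visit pear.
  Visit reed.
  At reed: go right to plum.
    At plum: go left to fern.
      At fern: go left to fir.
        At fir: no left child.
        Visit fir.
        At fir: go right to hop.
          hop is a leaf — visit hop.
      Visit fern.
      At fern: no right child.
    Visit plum.
    At plum: no right child.
Visit fig.
At fig: go right to rose.
  At rose: go left to lime.
    lime is a leaf — visit lime.
  Visit rose.
  At rose: go right to elm.
    elm is a leaf — visit elm.
Full in-order sequence: ash, pear, reed, fir, hop, fern, plum, fig, lime, rose, elm.

elm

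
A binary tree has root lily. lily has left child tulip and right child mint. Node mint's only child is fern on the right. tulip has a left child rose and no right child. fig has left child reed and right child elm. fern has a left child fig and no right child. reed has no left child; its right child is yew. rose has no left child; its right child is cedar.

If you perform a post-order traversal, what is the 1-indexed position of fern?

8

Post-order visits the left subtree, then the right subtree, then the node.
At lily: go left to tulip.
  At tulip: go left to rose.
    At rose: no left child.
    At rose: go right to cedar.
      cedar is a leaf — visit cedar.
    Visit rose.
  At tulip: no right child.
  Visit tulip.
At lily: go right to mint.
  At mint: no left child.
  At mint: go right to fern.
    At fern: go left to fig.
      At fig: go left to reed.
        At reed: no left child.
        At reed: go right to yew.
          yew is a leaf — visit yew.
        Visit reed.
      At fig: go right to elm.
        elm is a leaf — visit elm.
      Visit fig.
    At fern: no right child.
    Visit fern.
  Visit mint.
Visit lily.
Full post-order sequence: cedar, rose, tulip, yew, reed, elm, fig, fern, mint, lily.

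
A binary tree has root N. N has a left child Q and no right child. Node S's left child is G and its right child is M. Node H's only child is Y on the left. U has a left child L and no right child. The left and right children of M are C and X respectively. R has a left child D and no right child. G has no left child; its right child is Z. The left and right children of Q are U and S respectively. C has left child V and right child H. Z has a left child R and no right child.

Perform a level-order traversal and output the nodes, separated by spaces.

N Q U S L G M Z C X R V H D Y

Level-order visits nodes level by level from the root, left to right within each level.
Level 0: N
Level 1: Q
Level 2: U, S
Level 3: L, G, M
Level 4: Z, C, X
Level 5: R, V, H
Level 6: D, Y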